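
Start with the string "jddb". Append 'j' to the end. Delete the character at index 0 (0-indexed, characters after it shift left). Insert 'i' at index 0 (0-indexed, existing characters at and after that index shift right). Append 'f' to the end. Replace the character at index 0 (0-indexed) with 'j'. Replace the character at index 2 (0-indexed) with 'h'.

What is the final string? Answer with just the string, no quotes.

Answer: jdhbjf

Derivation:
Applying each edit step by step:
Start: "jddb"
Op 1 (append 'j'): "jddb" -> "jddbj"
Op 2 (delete idx 0 = 'j'): "jddbj" -> "ddbj"
Op 3 (insert 'i' at idx 0): "ddbj" -> "iddbj"
Op 4 (append 'f'): "iddbj" -> "iddbjf"
Op 5 (replace idx 0: 'i' -> 'j'): "iddbjf" -> "jddbjf"
Op 6 (replace idx 2: 'd' -> 'h'): "jddbjf" -> "jdhbjf"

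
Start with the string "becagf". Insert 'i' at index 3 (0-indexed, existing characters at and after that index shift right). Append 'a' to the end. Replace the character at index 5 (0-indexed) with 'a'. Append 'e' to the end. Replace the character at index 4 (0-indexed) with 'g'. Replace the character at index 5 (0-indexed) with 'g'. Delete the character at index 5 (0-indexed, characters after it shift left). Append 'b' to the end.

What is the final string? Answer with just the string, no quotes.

Applying each edit step by step:
Start: "becagf"
Op 1 (insert 'i' at idx 3): "becagf" -> "beciagf"
Op 2 (append 'a'): "beciagf" -> "beciagfa"
Op 3 (replace idx 5: 'g' -> 'a'): "beciagfa" -> "beciaafa"
Op 4 (append 'e'): "beciaafa" -> "beciaafae"
Op 5 (replace idx 4: 'a' -> 'g'): "beciaafae" -> "becigafae"
Op 6 (replace idx 5: 'a' -> 'g'): "becigafae" -> "beciggfae"
Op 7 (delete idx 5 = 'g'): "beciggfae" -> "becigfae"
Op 8 (append 'b'): "becigfae" -> "becigfaeb"

Answer: becigfaeb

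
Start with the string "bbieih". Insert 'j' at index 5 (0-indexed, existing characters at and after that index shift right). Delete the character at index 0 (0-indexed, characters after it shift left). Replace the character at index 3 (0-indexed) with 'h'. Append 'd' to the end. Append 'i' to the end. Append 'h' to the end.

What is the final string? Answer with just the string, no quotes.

Answer: biehjhdih

Derivation:
Applying each edit step by step:
Start: "bbieih"
Op 1 (insert 'j' at idx 5): "bbieih" -> "bbieijh"
Op 2 (delete idx 0 = 'b'): "bbieijh" -> "bieijh"
Op 3 (replace idx 3: 'i' -> 'h'): "bieijh" -> "biehjh"
Op 4 (append 'd'): "biehjh" -> "biehjhd"
Op 5 (append 'i'): "biehjhd" -> "biehjhdi"
Op 6 (append 'h'): "biehjhdi" -> "biehjhdih"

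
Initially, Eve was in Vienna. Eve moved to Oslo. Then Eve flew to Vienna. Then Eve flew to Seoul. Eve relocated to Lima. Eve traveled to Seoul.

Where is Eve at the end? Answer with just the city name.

Tracking Eve's location:
Start: Eve is in Vienna.
After move 1: Vienna -> Oslo. Eve is in Oslo.
After move 2: Oslo -> Vienna. Eve is in Vienna.
After move 3: Vienna -> Seoul. Eve is in Seoul.
After move 4: Seoul -> Lima. Eve is in Lima.
After move 5: Lima -> Seoul. Eve is in Seoul.

Answer: Seoul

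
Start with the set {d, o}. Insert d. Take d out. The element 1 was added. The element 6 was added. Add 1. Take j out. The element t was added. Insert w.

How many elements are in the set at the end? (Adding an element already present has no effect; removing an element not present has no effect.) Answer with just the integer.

Answer: 5

Derivation:
Tracking the set through each operation:
Start: {d, o}
Event 1 (add d): already present, no change. Set: {d, o}
Event 2 (remove d): removed. Set: {o}
Event 3 (add 1): added. Set: {1, o}
Event 4 (add 6): added. Set: {1, 6, o}
Event 5 (add 1): already present, no change. Set: {1, 6, o}
Event 6 (remove j): not present, no change. Set: {1, 6, o}
Event 7 (add t): added. Set: {1, 6, o, t}
Event 8 (add w): added. Set: {1, 6, o, t, w}

Final set: {1, 6, o, t, w} (size 5)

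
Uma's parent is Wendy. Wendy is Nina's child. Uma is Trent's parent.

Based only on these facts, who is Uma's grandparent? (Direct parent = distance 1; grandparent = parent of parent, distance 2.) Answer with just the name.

Answer: Nina

Derivation:
Reconstructing the parent chain from the given facts:
  Nina -> Wendy -> Uma -> Trent
(each arrow means 'parent of the next')
Positions in the chain (0 = top):
  position of Nina: 0
  position of Wendy: 1
  position of Uma: 2
  position of Trent: 3

Uma is at position 2; the grandparent is 2 steps up the chain, i.e. position 0: Nina.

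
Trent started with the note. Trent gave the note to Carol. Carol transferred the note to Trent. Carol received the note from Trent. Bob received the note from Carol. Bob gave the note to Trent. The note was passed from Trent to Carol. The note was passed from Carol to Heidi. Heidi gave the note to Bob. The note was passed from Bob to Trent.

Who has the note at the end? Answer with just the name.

Answer: Trent

Derivation:
Tracking the note through each event:
Start: Trent has the note.
After event 1: Carol has the note.
After event 2: Trent has the note.
After event 3: Carol has the note.
After event 4: Bob has the note.
After event 5: Trent has the note.
After event 6: Carol has the note.
After event 7: Heidi has the note.
After event 8: Bob has the note.
After event 9: Trent has the note.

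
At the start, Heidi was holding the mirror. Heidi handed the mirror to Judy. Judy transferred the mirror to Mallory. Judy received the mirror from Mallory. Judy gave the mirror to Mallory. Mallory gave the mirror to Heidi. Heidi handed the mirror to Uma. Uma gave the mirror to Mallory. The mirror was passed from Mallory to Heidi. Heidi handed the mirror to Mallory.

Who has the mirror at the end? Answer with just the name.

Answer: Mallory

Derivation:
Tracking the mirror through each event:
Start: Heidi has the mirror.
After event 1: Judy has the mirror.
After event 2: Mallory has the mirror.
After event 3: Judy has the mirror.
After event 4: Mallory has the mirror.
After event 5: Heidi has the mirror.
After event 6: Uma has the mirror.
After event 7: Mallory has the mirror.
After event 8: Heidi has the mirror.
After event 9: Mallory has the mirror.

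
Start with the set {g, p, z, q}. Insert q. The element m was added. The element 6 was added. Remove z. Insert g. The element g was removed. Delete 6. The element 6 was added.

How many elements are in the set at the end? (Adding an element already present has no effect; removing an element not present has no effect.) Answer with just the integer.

Tracking the set through each operation:
Start: {g, p, q, z}
Event 1 (add q): already present, no change. Set: {g, p, q, z}
Event 2 (add m): added. Set: {g, m, p, q, z}
Event 3 (add 6): added. Set: {6, g, m, p, q, z}
Event 4 (remove z): removed. Set: {6, g, m, p, q}
Event 5 (add g): already present, no change. Set: {6, g, m, p, q}
Event 6 (remove g): removed. Set: {6, m, p, q}
Event 7 (remove 6): removed. Set: {m, p, q}
Event 8 (add 6): added. Set: {6, m, p, q}

Final set: {6, m, p, q} (size 4)

Answer: 4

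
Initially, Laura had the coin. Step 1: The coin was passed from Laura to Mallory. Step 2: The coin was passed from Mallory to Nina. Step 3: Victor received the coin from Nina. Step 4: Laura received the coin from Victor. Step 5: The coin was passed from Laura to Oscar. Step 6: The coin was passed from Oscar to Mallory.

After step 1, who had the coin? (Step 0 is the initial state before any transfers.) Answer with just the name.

Tracking the coin holder through step 1:
After step 0 (start): Laura
After step 1: Mallory

At step 1, the holder is Mallory.

Answer: Mallory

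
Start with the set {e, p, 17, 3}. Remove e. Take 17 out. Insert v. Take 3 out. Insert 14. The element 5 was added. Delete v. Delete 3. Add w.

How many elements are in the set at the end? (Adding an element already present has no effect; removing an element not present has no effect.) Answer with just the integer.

Answer: 4

Derivation:
Tracking the set through each operation:
Start: {17, 3, e, p}
Event 1 (remove e): removed. Set: {17, 3, p}
Event 2 (remove 17): removed. Set: {3, p}
Event 3 (add v): added. Set: {3, p, v}
Event 4 (remove 3): removed. Set: {p, v}
Event 5 (add 14): added. Set: {14, p, v}
Event 6 (add 5): added. Set: {14, 5, p, v}
Event 7 (remove v): removed. Set: {14, 5, p}
Event 8 (remove 3): not present, no change. Set: {14, 5, p}
Event 9 (add w): added. Set: {14, 5, p, w}

Final set: {14, 5, p, w} (size 4)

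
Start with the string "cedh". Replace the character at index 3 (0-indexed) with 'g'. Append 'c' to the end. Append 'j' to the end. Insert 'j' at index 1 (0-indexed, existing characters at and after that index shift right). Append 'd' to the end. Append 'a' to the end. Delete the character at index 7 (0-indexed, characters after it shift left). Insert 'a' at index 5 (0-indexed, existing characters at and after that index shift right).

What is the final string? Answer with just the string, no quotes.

Applying each edit step by step:
Start: "cedh"
Op 1 (replace idx 3: 'h' -> 'g'): "cedh" -> "cedg"
Op 2 (append 'c'): "cedg" -> "cedgc"
Op 3 (append 'j'): "cedgc" -> "cedgcj"
Op 4 (insert 'j' at idx 1): "cedgcj" -> "cjedgcj"
Op 5 (append 'd'): "cjedgcj" -> "cjedgcjd"
Op 6 (append 'a'): "cjedgcjd" -> "cjedgcjda"
Op 7 (delete idx 7 = 'd'): "cjedgcjda" -> "cjedgcja"
Op 8 (insert 'a' at idx 5): "cjedgcja" -> "cjedgacja"

Answer: cjedgacja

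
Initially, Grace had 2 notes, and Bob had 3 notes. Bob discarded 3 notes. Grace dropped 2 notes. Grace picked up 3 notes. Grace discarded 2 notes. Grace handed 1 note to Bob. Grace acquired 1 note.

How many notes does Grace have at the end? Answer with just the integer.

Answer: 1

Derivation:
Tracking counts step by step:
Start: Grace=2, Bob=3
Event 1 (Bob -3): Bob: 3 -> 0. State: Grace=2, Bob=0
Event 2 (Grace -2): Grace: 2 -> 0. State: Grace=0, Bob=0
Event 3 (Grace +3): Grace: 0 -> 3. State: Grace=3, Bob=0
Event 4 (Grace -2): Grace: 3 -> 1. State: Grace=1, Bob=0
Event 5 (Grace -> Bob, 1): Grace: 1 -> 0, Bob: 0 -> 1. State: Grace=0, Bob=1
Event 6 (Grace +1): Grace: 0 -> 1. State: Grace=1, Bob=1

Grace's final count: 1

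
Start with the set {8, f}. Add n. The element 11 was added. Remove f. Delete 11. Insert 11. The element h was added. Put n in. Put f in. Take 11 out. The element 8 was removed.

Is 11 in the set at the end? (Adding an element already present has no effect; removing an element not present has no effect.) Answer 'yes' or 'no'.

Tracking the set through each operation:
Start: {8, f}
Event 1 (add n): added. Set: {8, f, n}
Event 2 (add 11): added. Set: {11, 8, f, n}
Event 3 (remove f): removed. Set: {11, 8, n}
Event 4 (remove 11): removed. Set: {8, n}
Event 5 (add 11): added. Set: {11, 8, n}
Event 6 (add h): added. Set: {11, 8, h, n}
Event 7 (add n): already present, no change. Set: {11, 8, h, n}
Event 8 (add f): added. Set: {11, 8, f, h, n}
Event 9 (remove 11): removed. Set: {8, f, h, n}
Event 10 (remove 8): removed. Set: {f, h, n}

Final set: {f, h, n} (size 3)
11 is NOT in the final set.

Answer: no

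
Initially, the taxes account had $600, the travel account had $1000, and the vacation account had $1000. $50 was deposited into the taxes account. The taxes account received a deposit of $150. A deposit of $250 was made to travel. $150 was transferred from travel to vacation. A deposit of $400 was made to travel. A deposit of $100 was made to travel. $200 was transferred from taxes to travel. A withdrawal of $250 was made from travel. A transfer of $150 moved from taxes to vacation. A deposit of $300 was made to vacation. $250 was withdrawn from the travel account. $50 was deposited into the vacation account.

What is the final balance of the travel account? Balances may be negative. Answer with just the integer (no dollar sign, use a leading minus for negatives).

Tracking account balances step by step:
Start: taxes=600, travel=1000, vacation=1000
Event 1 (deposit 50 to taxes): taxes: 600 + 50 = 650. Balances: taxes=650, travel=1000, vacation=1000
Event 2 (deposit 150 to taxes): taxes: 650 + 150 = 800. Balances: taxes=800, travel=1000, vacation=1000
Event 3 (deposit 250 to travel): travel: 1000 + 250 = 1250. Balances: taxes=800, travel=1250, vacation=1000
Event 4 (transfer 150 travel -> vacation): travel: 1250 - 150 = 1100, vacation: 1000 + 150 = 1150. Balances: taxes=800, travel=1100, vacation=1150
Event 5 (deposit 400 to travel): travel: 1100 + 400 = 1500. Balances: taxes=800, travel=1500, vacation=1150
Event 6 (deposit 100 to travel): travel: 1500 + 100 = 1600. Balances: taxes=800, travel=1600, vacation=1150
Event 7 (transfer 200 taxes -> travel): taxes: 800 - 200 = 600, travel: 1600 + 200 = 1800. Balances: taxes=600, travel=1800, vacation=1150
Event 8 (withdraw 250 from travel): travel: 1800 - 250 = 1550. Balances: taxes=600, travel=1550, vacation=1150
Event 9 (transfer 150 taxes -> vacation): taxes: 600 - 150 = 450, vacation: 1150 + 150 = 1300. Balances: taxes=450, travel=1550, vacation=1300
Event 10 (deposit 300 to vacation): vacation: 1300 + 300 = 1600. Balances: taxes=450, travel=1550, vacation=1600
Event 11 (withdraw 250 from travel): travel: 1550 - 250 = 1300. Balances: taxes=450, travel=1300, vacation=1600
Event 12 (deposit 50 to vacation): vacation: 1600 + 50 = 1650. Balances: taxes=450, travel=1300, vacation=1650

Final balance of travel: 1300

Answer: 1300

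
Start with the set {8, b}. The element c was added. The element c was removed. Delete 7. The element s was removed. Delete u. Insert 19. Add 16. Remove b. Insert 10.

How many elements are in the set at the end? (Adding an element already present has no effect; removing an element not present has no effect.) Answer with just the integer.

Answer: 4

Derivation:
Tracking the set through each operation:
Start: {8, b}
Event 1 (add c): added. Set: {8, b, c}
Event 2 (remove c): removed. Set: {8, b}
Event 3 (remove 7): not present, no change. Set: {8, b}
Event 4 (remove s): not present, no change. Set: {8, b}
Event 5 (remove u): not present, no change. Set: {8, b}
Event 6 (add 19): added. Set: {19, 8, b}
Event 7 (add 16): added. Set: {16, 19, 8, b}
Event 8 (remove b): removed. Set: {16, 19, 8}
Event 9 (add 10): added. Set: {10, 16, 19, 8}

Final set: {10, 16, 19, 8} (size 4)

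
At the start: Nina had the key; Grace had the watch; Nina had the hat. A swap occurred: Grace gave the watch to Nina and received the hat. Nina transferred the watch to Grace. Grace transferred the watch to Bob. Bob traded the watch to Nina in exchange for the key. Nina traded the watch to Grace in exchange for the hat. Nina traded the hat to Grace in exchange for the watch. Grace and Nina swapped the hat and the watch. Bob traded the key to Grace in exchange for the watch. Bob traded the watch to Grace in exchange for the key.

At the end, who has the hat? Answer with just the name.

Tracking all object holders:
Start: key:Nina, watch:Grace, hat:Nina
Event 1 (swap watch<->hat: now watch:Nina, hat:Grace). State: key:Nina, watch:Nina, hat:Grace
Event 2 (give watch: Nina -> Grace). State: key:Nina, watch:Grace, hat:Grace
Event 3 (give watch: Grace -> Bob). State: key:Nina, watch:Bob, hat:Grace
Event 4 (swap watch<->key: now watch:Nina, key:Bob). State: key:Bob, watch:Nina, hat:Grace
Event 5 (swap watch<->hat: now watch:Grace, hat:Nina). State: key:Bob, watch:Grace, hat:Nina
Event 6 (swap hat<->watch: now hat:Grace, watch:Nina). State: key:Bob, watch:Nina, hat:Grace
Event 7 (swap hat<->watch: now hat:Nina, watch:Grace). State: key:Bob, watch:Grace, hat:Nina
Event 8 (swap key<->watch: now key:Grace, watch:Bob). State: key:Grace, watch:Bob, hat:Nina
Event 9 (swap watch<->key: now watch:Grace, key:Bob). State: key:Bob, watch:Grace, hat:Nina

Final state: key:Bob, watch:Grace, hat:Nina
The hat is held by Nina.

Answer: Nina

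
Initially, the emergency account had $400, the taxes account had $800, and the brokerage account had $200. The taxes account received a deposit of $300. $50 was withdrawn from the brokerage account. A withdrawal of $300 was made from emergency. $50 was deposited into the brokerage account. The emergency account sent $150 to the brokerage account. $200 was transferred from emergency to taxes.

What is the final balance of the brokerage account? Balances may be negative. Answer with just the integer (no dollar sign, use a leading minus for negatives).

Tracking account balances step by step:
Start: emergency=400, taxes=800, brokerage=200
Event 1 (deposit 300 to taxes): taxes: 800 + 300 = 1100. Balances: emergency=400, taxes=1100, brokerage=200
Event 2 (withdraw 50 from brokerage): brokerage: 200 - 50 = 150. Balances: emergency=400, taxes=1100, brokerage=150
Event 3 (withdraw 300 from emergency): emergency: 400 - 300 = 100. Balances: emergency=100, taxes=1100, brokerage=150
Event 4 (deposit 50 to brokerage): brokerage: 150 + 50 = 200. Balances: emergency=100, taxes=1100, brokerage=200
Event 5 (transfer 150 emergency -> brokerage): emergency: 100 - 150 = -50, brokerage: 200 + 150 = 350. Balances: emergency=-50, taxes=1100, brokerage=350
Event 6 (transfer 200 emergency -> taxes): emergency: -50 - 200 = -250, taxes: 1100 + 200 = 1300. Balances: emergency=-250, taxes=1300, brokerage=350

Final balance of brokerage: 350

Answer: 350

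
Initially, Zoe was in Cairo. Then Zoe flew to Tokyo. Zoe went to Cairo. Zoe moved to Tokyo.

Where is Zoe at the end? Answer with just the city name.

Tracking Zoe's location:
Start: Zoe is in Cairo.
After move 1: Cairo -> Tokyo. Zoe is in Tokyo.
After move 2: Tokyo -> Cairo. Zoe is in Cairo.
After move 3: Cairo -> Tokyo. Zoe is in Tokyo.

Answer: Tokyo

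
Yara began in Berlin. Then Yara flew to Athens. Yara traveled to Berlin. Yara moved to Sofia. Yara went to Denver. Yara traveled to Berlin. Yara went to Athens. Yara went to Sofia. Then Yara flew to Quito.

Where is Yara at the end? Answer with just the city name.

Answer: Quito

Derivation:
Tracking Yara's location:
Start: Yara is in Berlin.
After move 1: Berlin -> Athens. Yara is in Athens.
After move 2: Athens -> Berlin. Yara is in Berlin.
After move 3: Berlin -> Sofia. Yara is in Sofia.
After move 4: Sofia -> Denver. Yara is in Denver.
After move 5: Denver -> Berlin. Yara is in Berlin.
After move 6: Berlin -> Athens. Yara is in Athens.
After move 7: Athens -> Sofia. Yara is in Sofia.
After move 8: Sofia -> Quito. Yara is in Quito.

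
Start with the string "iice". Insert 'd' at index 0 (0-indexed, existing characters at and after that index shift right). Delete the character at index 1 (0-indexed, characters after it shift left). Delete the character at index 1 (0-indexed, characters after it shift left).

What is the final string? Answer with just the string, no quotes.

Answer: dce

Derivation:
Applying each edit step by step:
Start: "iice"
Op 1 (insert 'd' at idx 0): "iice" -> "diice"
Op 2 (delete idx 1 = 'i'): "diice" -> "dice"
Op 3 (delete idx 1 = 'i'): "dice" -> "dce"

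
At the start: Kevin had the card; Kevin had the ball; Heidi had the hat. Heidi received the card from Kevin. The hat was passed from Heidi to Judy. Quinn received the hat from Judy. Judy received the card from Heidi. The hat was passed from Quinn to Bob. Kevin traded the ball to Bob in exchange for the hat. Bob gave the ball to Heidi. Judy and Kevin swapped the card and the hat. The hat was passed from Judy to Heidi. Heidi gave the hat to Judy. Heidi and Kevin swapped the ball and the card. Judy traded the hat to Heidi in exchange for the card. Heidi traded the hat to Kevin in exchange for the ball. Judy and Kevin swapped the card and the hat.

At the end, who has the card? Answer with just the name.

Answer: Kevin

Derivation:
Tracking all object holders:
Start: card:Kevin, ball:Kevin, hat:Heidi
Event 1 (give card: Kevin -> Heidi). State: card:Heidi, ball:Kevin, hat:Heidi
Event 2 (give hat: Heidi -> Judy). State: card:Heidi, ball:Kevin, hat:Judy
Event 3 (give hat: Judy -> Quinn). State: card:Heidi, ball:Kevin, hat:Quinn
Event 4 (give card: Heidi -> Judy). State: card:Judy, ball:Kevin, hat:Quinn
Event 5 (give hat: Quinn -> Bob). State: card:Judy, ball:Kevin, hat:Bob
Event 6 (swap ball<->hat: now ball:Bob, hat:Kevin). State: card:Judy, ball:Bob, hat:Kevin
Event 7 (give ball: Bob -> Heidi). State: card:Judy, ball:Heidi, hat:Kevin
Event 8 (swap card<->hat: now card:Kevin, hat:Judy). State: card:Kevin, ball:Heidi, hat:Judy
Event 9 (give hat: Judy -> Heidi). State: card:Kevin, ball:Heidi, hat:Heidi
Event 10 (give hat: Heidi -> Judy). State: card:Kevin, ball:Heidi, hat:Judy
Event 11 (swap ball<->card: now ball:Kevin, card:Heidi). State: card:Heidi, ball:Kevin, hat:Judy
Event 12 (swap hat<->card: now hat:Heidi, card:Judy). State: card:Judy, ball:Kevin, hat:Heidi
Event 13 (swap hat<->ball: now hat:Kevin, ball:Heidi). State: card:Judy, ball:Heidi, hat:Kevin
Event 14 (swap card<->hat: now card:Kevin, hat:Judy). State: card:Kevin, ball:Heidi, hat:Judy

Final state: card:Kevin, ball:Heidi, hat:Judy
The card is held by Kevin.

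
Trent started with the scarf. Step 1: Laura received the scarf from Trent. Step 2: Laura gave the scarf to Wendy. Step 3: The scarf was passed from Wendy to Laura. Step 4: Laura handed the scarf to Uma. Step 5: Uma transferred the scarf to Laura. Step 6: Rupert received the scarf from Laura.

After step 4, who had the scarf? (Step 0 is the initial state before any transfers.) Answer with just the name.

Tracking the scarf holder through step 4:
After step 0 (start): Trent
After step 1: Laura
After step 2: Wendy
After step 3: Laura
After step 4: Uma

At step 4, the holder is Uma.

Answer: Uma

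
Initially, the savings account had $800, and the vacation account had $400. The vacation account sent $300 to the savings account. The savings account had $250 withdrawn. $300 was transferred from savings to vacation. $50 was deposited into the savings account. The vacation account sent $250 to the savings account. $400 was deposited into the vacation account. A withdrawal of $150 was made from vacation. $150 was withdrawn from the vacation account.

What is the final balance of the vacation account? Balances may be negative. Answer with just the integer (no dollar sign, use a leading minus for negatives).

Tracking account balances step by step:
Start: savings=800, vacation=400
Event 1 (transfer 300 vacation -> savings): vacation: 400 - 300 = 100, savings: 800 + 300 = 1100. Balances: savings=1100, vacation=100
Event 2 (withdraw 250 from savings): savings: 1100 - 250 = 850. Balances: savings=850, vacation=100
Event 3 (transfer 300 savings -> vacation): savings: 850 - 300 = 550, vacation: 100 + 300 = 400. Balances: savings=550, vacation=400
Event 4 (deposit 50 to savings): savings: 550 + 50 = 600. Balances: savings=600, vacation=400
Event 5 (transfer 250 vacation -> savings): vacation: 400 - 250 = 150, savings: 600 + 250 = 850. Balances: savings=850, vacation=150
Event 6 (deposit 400 to vacation): vacation: 150 + 400 = 550. Balances: savings=850, vacation=550
Event 7 (withdraw 150 from vacation): vacation: 550 - 150 = 400. Balances: savings=850, vacation=400
Event 8 (withdraw 150 from vacation): vacation: 400 - 150 = 250. Balances: savings=850, vacation=250

Final balance of vacation: 250

Answer: 250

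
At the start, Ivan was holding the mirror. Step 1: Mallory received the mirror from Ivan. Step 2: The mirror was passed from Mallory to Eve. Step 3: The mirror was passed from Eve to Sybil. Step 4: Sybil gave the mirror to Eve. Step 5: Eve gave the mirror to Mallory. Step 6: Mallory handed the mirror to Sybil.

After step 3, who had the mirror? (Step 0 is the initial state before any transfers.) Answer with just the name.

Answer: Sybil

Derivation:
Tracking the mirror holder through step 3:
After step 0 (start): Ivan
After step 1: Mallory
After step 2: Eve
After step 3: Sybil

At step 3, the holder is Sybil.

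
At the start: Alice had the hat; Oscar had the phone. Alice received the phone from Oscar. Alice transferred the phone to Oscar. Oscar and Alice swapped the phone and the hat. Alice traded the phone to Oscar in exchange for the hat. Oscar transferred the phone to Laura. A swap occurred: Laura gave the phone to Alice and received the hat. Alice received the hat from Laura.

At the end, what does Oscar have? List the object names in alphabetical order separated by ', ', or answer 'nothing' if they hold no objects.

Answer: nothing

Derivation:
Tracking all object holders:
Start: hat:Alice, phone:Oscar
Event 1 (give phone: Oscar -> Alice). State: hat:Alice, phone:Alice
Event 2 (give phone: Alice -> Oscar). State: hat:Alice, phone:Oscar
Event 3 (swap phone<->hat: now phone:Alice, hat:Oscar). State: hat:Oscar, phone:Alice
Event 4 (swap phone<->hat: now phone:Oscar, hat:Alice). State: hat:Alice, phone:Oscar
Event 5 (give phone: Oscar -> Laura). State: hat:Alice, phone:Laura
Event 6 (swap phone<->hat: now phone:Alice, hat:Laura). State: hat:Laura, phone:Alice
Event 7 (give hat: Laura -> Alice). State: hat:Alice, phone:Alice

Final state: hat:Alice, phone:Alice
Oscar holds: (nothing).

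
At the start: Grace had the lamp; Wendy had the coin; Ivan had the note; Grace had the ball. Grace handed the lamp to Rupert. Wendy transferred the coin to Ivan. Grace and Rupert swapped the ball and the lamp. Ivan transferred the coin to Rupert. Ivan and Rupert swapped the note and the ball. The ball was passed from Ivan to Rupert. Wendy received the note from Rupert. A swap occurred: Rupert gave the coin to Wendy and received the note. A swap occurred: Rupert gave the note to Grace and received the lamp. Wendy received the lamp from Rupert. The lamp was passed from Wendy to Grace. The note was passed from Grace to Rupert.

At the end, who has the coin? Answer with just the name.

Answer: Wendy

Derivation:
Tracking all object holders:
Start: lamp:Grace, coin:Wendy, note:Ivan, ball:Grace
Event 1 (give lamp: Grace -> Rupert). State: lamp:Rupert, coin:Wendy, note:Ivan, ball:Grace
Event 2 (give coin: Wendy -> Ivan). State: lamp:Rupert, coin:Ivan, note:Ivan, ball:Grace
Event 3 (swap ball<->lamp: now ball:Rupert, lamp:Grace). State: lamp:Grace, coin:Ivan, note:Ivan, ball:Rupert
Event 4 (give coin: Ivan -> Rupert). State: lamp:Grace, coin:Rupert, note:Ivan, ball:Rupert
Event 5 (swap note<->ball: now note:Rupert, ball:Ivan). State: lamp:Grace, coin:Rupert, note:Rupert, ball:Ivan
Event 6 (give ball: Ivan -> Rupert). State: lamp:Grace, coin:Rupert, note:Rupert, ball:Rupert
Event 7 (give note: Rupert -> Wendy). State: lamp:Grace, coin:Rupert, note:Wendy, ball:Rupert
Event 8 (swap coin<->note: now coin:Wendy, note:Rupert). State: lamp:Grace, coin:Wendy, note:Rupert, ball:Rupert
Event 9 (swap note<->lamp: now note:Grace, lamp:Rupert). State: lamp:Rupert, coin:Wendy, note:Grace, ball:Rupert
Event 10 (give lamp: Rupert -> Wendy). State: lamp:Wendy, coin:Wendy, note:Grace, ball:Rupert
Event 11 (give lamp: Wendy -> Grace). State: lamp:Grace, coin:Wendy, note:Grace, ball:Rupert
Event 12 (give note: Grace -> Rupert). State: lamp:Grace, coin:Wendy, note:Rupert, ball:Rupert

Final state: lamp:Grace, coin:Wendy, note:Rupert, ball:Rupert
The coin is held by Wendy.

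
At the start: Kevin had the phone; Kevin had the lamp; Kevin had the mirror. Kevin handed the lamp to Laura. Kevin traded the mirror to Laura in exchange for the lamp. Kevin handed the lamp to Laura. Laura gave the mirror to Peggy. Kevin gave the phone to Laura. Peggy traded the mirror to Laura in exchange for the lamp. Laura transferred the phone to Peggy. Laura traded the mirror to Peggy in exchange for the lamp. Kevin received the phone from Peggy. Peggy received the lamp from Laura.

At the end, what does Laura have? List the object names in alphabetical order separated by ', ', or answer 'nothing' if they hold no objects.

Tracking all object holders:
Start: phone:Kevin, lamp:Kevin, mirror:Kevin
Event 1 (give lamp: Kevin -> Laura). State: phone:Kevin, lamp:Laura, mirror:Kevin
Event 2 (swap mirror<->lamp: now mirror:Laura, lamp:Kevin). State: phone:Kevin, lamp:Kevin, mirror:Laura
Event 3 (give lamp: Kevin -> Laura). State: phone:Kevin, lamp:Laura, mirror:Laura
Event 4 (give mirror: Laura -> Peggy). State: phone:Kevin, lamp:Laura, mirror:Peggy
Event 5 (give phone: Kevin -> Laura). State: phone:Laura, lamp:Laura, mirror:Peggy
Event 6 (swap mirror<->lamp: now mirror:Laura, lamp:Peggy). State: phone:Laura, lamp:Peggy, mirror:Laura
Event 7 (give phone: Laura -> Peggy). State: phone:Peggy, lamp:Peggy, mirror:Laura
Event 8 (swap mirror<->lamp: now mirror:Peggy, lamp:Laura). State: phone:Peggy, lamp:Laura, mirror:Peggy
Event 9 (give phone: Peggy -> Kevin). State: phone:Kevin, lamp:Laura, mirror:Peggy
Event 10 (give lamp: Laura -> Peggy). State: phone:Kevin, lamp:Peggy, mirror:Peggy

Final state: phone:Kevin, lamp:Peggy, mirror:Peggy
Laura holds: (nothing).

Answer: nothing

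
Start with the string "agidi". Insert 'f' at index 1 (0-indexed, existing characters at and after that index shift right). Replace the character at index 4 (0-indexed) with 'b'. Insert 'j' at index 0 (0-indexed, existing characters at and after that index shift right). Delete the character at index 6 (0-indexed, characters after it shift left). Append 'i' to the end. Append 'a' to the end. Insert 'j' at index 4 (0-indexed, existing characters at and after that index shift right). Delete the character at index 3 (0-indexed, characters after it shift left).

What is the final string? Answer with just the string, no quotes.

Answer: jafjibia

Derivation:
Applying each edit step by step:
Start: "agidi"
Op 1 (insert 'f' at idx 1): "agidi" -> "afgidi"
Op 2 (replace idx 4: 'd' -> 'b'): "afgidi" -> "afgibi"
Op 3 (insert 'j' at idx 0): "afgibi" -> "jafgibi"
Op 4 (delete idx 6 = 'i'): "jafgibi" -> "jafgib"
Op 5 (append 'i'): "jafgib" -> "jafgibi"
Op 6 (append 'a'): "jafgibi" -> "jafgibia"
Op 7 (insert 'j' at idx 4): "jafgibia" -> "jafgjibia"
Op 8 (delete idx 3 = 'g'): "jafgjibia" -> "jafjibia"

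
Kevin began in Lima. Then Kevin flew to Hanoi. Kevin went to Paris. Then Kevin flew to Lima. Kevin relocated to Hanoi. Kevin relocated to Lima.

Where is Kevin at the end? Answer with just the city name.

Tracking Kevin's location:
Start: Kevin is in Lima.
After move 1: Lima -> Hanoi. Kevin is in Hanoi.
After move 2: Hanoi -> Paris. Kevin is in Paris.
After move 3: Paris -> Lima. Kevin is in Lima.
After move 4: Lima -> Hanoi. Kevin is in Hanoi.
After move 5: Hanoi -> Lima. Kevin is in Lima.

Answer: Lima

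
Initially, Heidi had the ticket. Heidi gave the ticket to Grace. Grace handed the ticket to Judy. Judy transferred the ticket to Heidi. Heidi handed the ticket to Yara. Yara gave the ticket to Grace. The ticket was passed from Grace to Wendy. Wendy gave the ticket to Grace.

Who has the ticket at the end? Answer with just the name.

Tracking the ticket through each event:
Start: Heidi has the ticket.
After event 1: Grace has the ticket.
After event 2: Judy has the ticket.
After event 3: Heidi has the ticket.
After event 4: Yara has the ticket.
After event 5: Grace has the ticket.
After event 6: Wendy has the ticket.
After event 7: Grace has the ticket.

Answer: Grace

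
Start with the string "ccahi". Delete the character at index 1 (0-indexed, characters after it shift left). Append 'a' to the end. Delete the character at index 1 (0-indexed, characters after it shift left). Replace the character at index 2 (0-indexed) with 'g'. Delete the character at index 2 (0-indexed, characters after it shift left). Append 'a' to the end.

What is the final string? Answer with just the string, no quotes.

Applying each edit step by step:
Start: "ccahi"
Op 1 (delete idx 1 = 'c'): "ccahi" -> "cahi"
Op 2 (append 'a'): "cahi" -> "cahia"
Op 3 (delete idx 1 = 'a'): "cahia" -> "chia"
Op 4 (replace idx 2: 'i' -> 'g'): "chia" -> "chga"
Op 5 (delete idx 2 = 'g'): "chga" -> "cha"
Op 6 (append 'a'): "cha" -> "chaa"

Answer: chaa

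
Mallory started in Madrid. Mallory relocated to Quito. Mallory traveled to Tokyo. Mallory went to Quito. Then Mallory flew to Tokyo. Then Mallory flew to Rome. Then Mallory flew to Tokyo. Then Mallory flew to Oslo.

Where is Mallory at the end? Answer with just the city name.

Answer: Oslo

Derivation:
Tracking Mallory's location:
Start: Mallory is in Madrid.
After move 1: Madrid -> Quito. Mallory is in Quito.
After move 2: Quito -> Tokyo. Mallory is in Tokyo.
After move 3: Tokyo -> Quito. Mallory is in Quito.
After move 4: Quito -> Tokyo. Mallory is in Tokyo.
After move 5: Tokyo -> Rome. Mallory is in Rome.
After move 6: Rome -> Tokyo. Mallory is in Tokyo.
After move 7: Tokyo -> Oslo. Mallory is in Oslo.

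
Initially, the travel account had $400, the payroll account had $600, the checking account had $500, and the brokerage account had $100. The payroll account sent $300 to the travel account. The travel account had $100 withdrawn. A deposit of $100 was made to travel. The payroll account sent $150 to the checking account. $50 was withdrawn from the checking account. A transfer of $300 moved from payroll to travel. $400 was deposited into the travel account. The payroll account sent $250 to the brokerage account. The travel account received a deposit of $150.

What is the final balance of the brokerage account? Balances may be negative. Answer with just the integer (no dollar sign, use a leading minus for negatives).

Tracking account balances step by step:
Start: travel=400, payroll=600, checking=500, brokerage=100
Event 1 (transfer 300 payroll -> travel): payroll: 600 - 300 = 300, travel: 400 + 300 = 700. Balances: travel=700, payroll=300, checking=500, brokerage=100
Event 2 (withdraw 100 from travel): travel: 700 - 100 = 600. Balances: travel=600, payroll=300, checking=500, brokerage=100
Event 3 (deposit 100 to travel): travel: 600 + 100 = 700. Balances: travel=700, payroll=300, checking=500, brokerage=100
Event 4 (transfer 150 payroll -> checking): payroll: 300 - 150 = 150, checking: 500 + 150 = 650. Balances: travel=700, payroll=150, checking=650, brokerage=100
Event 5 (withdraw 50 from checking): checking: 650 - 50 = 600. Balances: travel=700, payroll=150, checking=600, brokerage=100
Event 6 (transfer 300 payroll -> travel): payroll: 150 - 300 = -150, travel: 700 + 300 = 1000. Balances: travel=1000, payroll=-150, checking=600, brokerage=100
Event 7 (deposit 400 to travel): travel: 1000 + 400 = 1400. Balances: travel=1400, payroll=-150, checking=600, brokerage=100
Event 8 (transfer 250 payroll -> brokerage): payroll: -150 - 250 = -400, brokerage: 100 + 250 = 350. Balances: travel=1400, payroll=-400, checking=600, brokerage=350
Event 9 (deposit 150 to travel): travel: 1400 + 150 = 1550. Balances: travel=1550, payroll=-400, checking=600, brokerage=350

Final balance of brokerage: 350

Answer: 350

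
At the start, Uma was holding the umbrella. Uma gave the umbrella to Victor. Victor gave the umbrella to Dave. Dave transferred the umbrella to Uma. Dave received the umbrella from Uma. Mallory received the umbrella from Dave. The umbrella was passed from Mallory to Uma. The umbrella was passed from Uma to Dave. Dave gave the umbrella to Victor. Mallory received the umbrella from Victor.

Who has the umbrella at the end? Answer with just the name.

Tracking the umbrella through each event:
Start: Uma has the umbrella.
After event 1: Victor has the umbrella.
After event 2: Dave has the umbrella.
After event 3: Uma has the umbrella.
After event 4: Dave has the umbrella.
After event 5: Mallory has the umbrella.
After event 6: Uma has the umbrella.
After event 7: Dave has the umbrella.
After event 8: Victor has the umbrella.
After event 9: Mallory has the umbrella.

Answer: Mallory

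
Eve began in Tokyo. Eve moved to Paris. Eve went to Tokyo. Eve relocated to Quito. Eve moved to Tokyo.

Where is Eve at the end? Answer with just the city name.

Tracking Eve's location:
Start: Eve is in Tokyo.
After move 1: Tokyo -> Paris. Eve is in Paris.
After move 2: Paris -> Tokyo. Eve is in Tokyo.
After move 3: Tokyo -> Quito. Eve is in Quito.
After move 4: Quito -> Tokyo. Eve is in Tokyo.

Answer: Tokyo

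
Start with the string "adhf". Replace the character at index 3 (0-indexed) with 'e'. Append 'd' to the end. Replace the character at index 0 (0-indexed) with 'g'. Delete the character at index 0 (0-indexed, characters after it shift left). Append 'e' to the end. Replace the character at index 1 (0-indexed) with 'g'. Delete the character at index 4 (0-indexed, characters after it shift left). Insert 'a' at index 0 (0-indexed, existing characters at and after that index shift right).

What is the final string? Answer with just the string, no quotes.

Answer: adged

Derivation:
Applying each edit step by step:
Start: "adhf"
Op 1 (replace idx 3: 'f' -> 'e'): "adhf" -> "adhe"
Op 2 (append 'd'): "adhe" -> "adhed"
Op 3 (replace idx 0: 'a' -> 'g'): "adhed" -> "gdhed"
Op 4 (delete idx 0 = 'g'): "gdhed" -> "dhed"
Op 5 (append 'e'): "dhed" -> "dhede"
Op 6 (replace idx 1: 'h' -> 'g'): "dhede" -> "dgede"
Op 7 (delete idx 4 = 'e'): "dgede" -> "dged"
Op 8 (insert 'a' at idx 0): "dged" -> "adged"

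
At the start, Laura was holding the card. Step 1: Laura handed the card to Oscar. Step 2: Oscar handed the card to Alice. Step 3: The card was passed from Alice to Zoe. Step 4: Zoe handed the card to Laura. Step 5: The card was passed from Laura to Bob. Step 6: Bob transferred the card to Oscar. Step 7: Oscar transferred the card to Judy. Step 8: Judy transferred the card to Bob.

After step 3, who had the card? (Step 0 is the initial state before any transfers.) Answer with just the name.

Tracking the card holder through step 3:
After step 0 (start): Laura
After step 1: Oscar
After step 2: Alice
After step 3: Zoe

At step 3, the holder is Zoe.

Answer: Zoe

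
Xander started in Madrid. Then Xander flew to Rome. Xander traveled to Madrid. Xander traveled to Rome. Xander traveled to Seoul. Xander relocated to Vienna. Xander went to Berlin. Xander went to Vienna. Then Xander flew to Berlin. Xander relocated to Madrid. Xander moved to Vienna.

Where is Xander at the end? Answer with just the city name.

Tracking Xander's location:
Start: Xander is in Madrid.
After move 1: Madrid -> Rome. Xander is in Rome.
After move 2: Rome -> Madrid. Xander is in Madrid.
After move 3: Madrid -> Rome. Xander is in Rome.
After move 4: Rome -> Seoul. Xander is in Seoul.
After move 5: Seoul -> Vienna. Xander is in Vienna.
After move 6: Vienna -> Berlin. Xander is in Berlin.
After move 7: Berlin -> Vienna. Xander is in Vienna.
After move 8: Vienna -> Berlin. Xander is in Berlin.
After move 9: Berlin -> Madrid. Xander is in Madrid.
After move 10: Madrid -> Vienna. Xander is in Vienna.

Answer: Vienna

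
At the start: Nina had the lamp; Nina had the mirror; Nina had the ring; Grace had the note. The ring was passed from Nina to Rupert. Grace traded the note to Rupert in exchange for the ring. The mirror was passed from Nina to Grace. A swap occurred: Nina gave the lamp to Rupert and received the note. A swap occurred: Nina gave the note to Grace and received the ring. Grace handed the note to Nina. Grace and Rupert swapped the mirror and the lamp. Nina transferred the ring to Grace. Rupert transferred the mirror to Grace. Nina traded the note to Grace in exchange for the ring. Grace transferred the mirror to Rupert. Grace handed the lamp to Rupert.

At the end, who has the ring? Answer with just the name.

Answer: Nina

Derivation:
Tracking all object holders:
Start: lamp:Nina, mirror:Nina, ring:Nina, note:Grace
Event 1 (give ring: Nina -> Rupert). State: lamp:Nina, mirror:Nina, ring:Rupert, note:Grace
Event 2 (swap note<->ring: now note:Rupert, ring:Grace). State: lamp:Nina, mirror:Nina, ring:Grace, note:Rupert
Event 3 (give mirror: Nina -> Grace). State: lamp:Nina, mirror:Grace, ring:Grace, note:Rupert
Event 4 (swap lamp<->note: now lamp:Rupert, note:Nina). State: lamp:Rupert, mirror:Grace, ring:Grace, note:Nina
Event 5 (swap note<->ring: now note:Grace, ring:Nina). State: lamp:Rupert, mirror:Grace, ring:Nina, note:Grace
Event 6 (give note: Grace -> Nina). State: lamp:Rupert, mirror:Grace, ring:Nina, note:Nina
Event 7 (swap mirror<->lamp: now mirror:Rupert, lamp:Grace). State: lamp:Grace, mirror:Rupert, ring:Nina, note:Nina
Event 8 (give ring: Nina -> Grace). State: lamp:Grace, mirror:Rupert, ring:Grace, note:Nina
Event 9 (give mirror: Rupert -> Grace). State: lamp:Grace, mirror:Grace, ring:Grace, note:Nina
Event 10 (swap note<->ring: now note:Grace, ring:Nina). State: lamp:Grace, mirror:Grace, ring:Nina, note:Grace
Event 11 (give mirror: Grace -> Rupert). State: lamp:Grace, mirror:Rupert, ring:Nina, note:Grace
Event 12 (give lamp: Grace -> Rupert). State: lamp:Rupert, mirror:Rupert, ring:Nina, note:Grace

Final state: lamp:Rupert, mirror:Rupert, ring:Nina, note:Grace
The ring is held by Nina.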